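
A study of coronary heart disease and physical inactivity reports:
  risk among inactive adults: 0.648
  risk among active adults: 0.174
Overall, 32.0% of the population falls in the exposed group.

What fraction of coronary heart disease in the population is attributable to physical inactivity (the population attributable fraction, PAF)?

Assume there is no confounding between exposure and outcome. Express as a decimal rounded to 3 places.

Let p₁ = 0.648, p₀ = 0.174.
Overall risk P(Y=1) = π·p₁ + (1−π)·p₀ = 0.32×0.648 + 0.68×0.174 = 0.32568.
Under exogeneity, PAF = [P(Y=1) − p₀] / P(Y=1).
PAF = (0.32568 − 0.174) / 0.32568 ≈ 0.4657

PAF ≈ 0.466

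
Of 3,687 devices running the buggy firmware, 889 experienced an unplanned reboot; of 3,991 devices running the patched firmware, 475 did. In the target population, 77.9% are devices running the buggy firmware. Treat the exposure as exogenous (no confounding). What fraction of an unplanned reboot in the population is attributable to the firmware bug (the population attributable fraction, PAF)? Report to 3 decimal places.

PAF ≈ 0.444

p₁ = P(outcome | exposed) = 889/3687 = 0.24112
p₀ = P(outcome | unexposed) = 475/3991 = 0.11902
Overall risk P(Y=1) = π·p₁ + (1−π)·p₀ = 0.779×0.24112 + 0.221×0.11902 = 0.21413.
Under exogeneity, PAF = [P(Y=1) − p₀] / P(Y=1).
PAF = (0.21413 − 0.11902) / 0.21413 ≈ 0.4442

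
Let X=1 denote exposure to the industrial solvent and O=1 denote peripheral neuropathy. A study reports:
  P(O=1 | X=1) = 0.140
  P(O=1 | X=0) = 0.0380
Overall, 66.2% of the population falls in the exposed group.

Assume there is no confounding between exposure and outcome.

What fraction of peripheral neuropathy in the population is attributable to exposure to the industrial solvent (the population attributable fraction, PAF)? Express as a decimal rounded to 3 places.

Let p₁ = 0.14, p₀ = 0.038.
Overall risk P(Y=1) = π·p₁ + (1−π)·p₀ = 0.662×0.14 + 0.338×0.038 = 0.10552.
Under exogeneity, PAF = [P(Y=1) − p₀] / P(Y=1).
PAF = (0.10552 − 0.038) / 0.10552 ≈ 0.6399

PAF ≈ 0.640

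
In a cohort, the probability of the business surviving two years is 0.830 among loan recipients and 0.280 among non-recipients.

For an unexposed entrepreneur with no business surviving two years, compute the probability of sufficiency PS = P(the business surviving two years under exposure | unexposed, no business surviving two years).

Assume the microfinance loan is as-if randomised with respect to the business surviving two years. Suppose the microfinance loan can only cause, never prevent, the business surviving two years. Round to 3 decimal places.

PS ≈ 0.764

Let p₁ = 0.83, p₀ = 0.28.
Under exogeneity and monotonicity, PS = (p₁ − p₀) / (1 − p₀).
PS = (0.83 − 0.28) / (1 − 0.28) = 0.55 / 0.72 ≈ 0.7639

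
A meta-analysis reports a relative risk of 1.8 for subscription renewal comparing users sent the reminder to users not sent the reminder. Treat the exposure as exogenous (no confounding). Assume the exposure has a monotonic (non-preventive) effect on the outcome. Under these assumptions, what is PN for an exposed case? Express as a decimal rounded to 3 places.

Under exogeneity and monotonicity, PN = (RR − 1) / RR = 1 − 1/RR.
PN = (1.8 − 1) / 1.8 = 0.8 / 1.8 ≈ 0.4444

PN ≈ 0.444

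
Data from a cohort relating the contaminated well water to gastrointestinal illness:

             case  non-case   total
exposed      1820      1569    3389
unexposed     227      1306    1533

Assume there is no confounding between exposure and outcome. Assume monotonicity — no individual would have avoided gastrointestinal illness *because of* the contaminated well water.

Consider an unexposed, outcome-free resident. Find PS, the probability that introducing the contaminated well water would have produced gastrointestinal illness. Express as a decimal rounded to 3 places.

PS ≈ 0.457

p₁ = P(outcome | exposed) = 1820/3389 = 0.53703
p₀ = P(outcome | unexposed) = 227/1533 = 0.14808
Under exogeneity and monotonicity, PS = (p₁ − p₀)/(1 − p₀).
PS = (0.53703 − 0.14808) / 0.85192 ≈ 0.4566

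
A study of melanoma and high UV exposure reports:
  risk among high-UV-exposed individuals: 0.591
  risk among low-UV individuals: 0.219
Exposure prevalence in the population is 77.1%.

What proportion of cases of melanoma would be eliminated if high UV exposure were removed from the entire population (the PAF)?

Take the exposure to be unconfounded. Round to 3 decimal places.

PAF ≈ 0.567

Let p₁ = 0.591, p₀ = 0.219.
Overall risk P(Y=1) = π·p₁ + (1−π)·p₀ = 0.771×0.591 + 0.229×0.219 = 0.50581.
Under exogeneity, PAF = [P(Y=1) − p₀] / P(Y=1).
PAF = (0.50581 − 0.219) / 0.50581 ≈ 0.5670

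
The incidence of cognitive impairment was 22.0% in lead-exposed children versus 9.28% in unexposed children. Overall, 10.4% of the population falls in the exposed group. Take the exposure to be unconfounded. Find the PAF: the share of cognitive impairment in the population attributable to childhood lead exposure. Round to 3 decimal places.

p₁ = 0.22, p₀ = 0.0928.
Overall risk P(Y=1) = π·p₁ + (1−π)·p₀ = 0.104×0.22 + 0.896×0.0928 = 0.10603.
Under exogeneity, PAF = [P(Y=1) − p₀] / P(Y=1).
PAF = (0.10603 − 0.0928) / 0.10603 ≈ 0.1248

PAF ≈ 0.125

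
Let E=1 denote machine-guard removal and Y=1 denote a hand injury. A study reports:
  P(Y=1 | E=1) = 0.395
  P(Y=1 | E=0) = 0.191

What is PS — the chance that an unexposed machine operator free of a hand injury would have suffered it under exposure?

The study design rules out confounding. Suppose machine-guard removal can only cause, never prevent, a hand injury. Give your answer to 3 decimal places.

Let p₁ = 0.395, p₀ = 0.191.
Under exogeneity and monotonicity, PS = (p₁ − p₀) / (1 − p₀).
PS = (0.395 − 0.191) / (1 − 0.191) = 0.204 / 0.809 ≈ 0.2522

PS ≈ 0.252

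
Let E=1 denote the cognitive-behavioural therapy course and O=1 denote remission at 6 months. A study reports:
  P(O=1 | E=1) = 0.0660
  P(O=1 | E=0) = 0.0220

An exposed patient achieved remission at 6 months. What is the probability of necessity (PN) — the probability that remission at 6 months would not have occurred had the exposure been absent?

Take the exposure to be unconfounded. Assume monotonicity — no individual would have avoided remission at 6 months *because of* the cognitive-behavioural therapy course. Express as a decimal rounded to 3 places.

PN ≈ 0.667

Let p₁ = 0.066, p₀ = 0.022.
Under exogeneity and monotonicity, PN = (p₁ − p₀) / p₁.
PN = (0.066 − 0.022) / 0.066 = 0.044 / 0.066 ≈ 0.6667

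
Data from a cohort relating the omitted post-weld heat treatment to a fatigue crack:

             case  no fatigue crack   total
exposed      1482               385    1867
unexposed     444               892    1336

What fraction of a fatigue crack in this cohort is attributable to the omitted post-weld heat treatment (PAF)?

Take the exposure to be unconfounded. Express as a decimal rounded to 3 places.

PAF ≈ 0.447

p₁ = P(outcome | exposed) = 1482/1867 = 0.79379
p₀ = P(outcome | unexposed) = 444/1336 = 0.33234
Exposure prevalence π = 1867/3203 = 0.58289; overall risk P(Y=1) = 0.60131.
Under exogeneity, PAF = [P(Y=1) − p₀]/P(Y=1).
PAF = (0.60131 − 0.33234) / 0.60131 ≈ 0.4473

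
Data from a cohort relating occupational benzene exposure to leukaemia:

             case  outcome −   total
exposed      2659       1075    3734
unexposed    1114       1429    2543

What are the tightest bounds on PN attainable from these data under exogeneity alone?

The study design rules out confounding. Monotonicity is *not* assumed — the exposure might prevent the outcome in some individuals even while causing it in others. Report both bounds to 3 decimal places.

0.385 ≤ PN ≤ 0.789

p₁ = P(outcome | exposed) = 2659/3734 = 0.7121
p₀ = P(outcome | unexposed) = 1114/2543 = 0.43807
Under exogeneity alone the bounds on PN are max{0,(p₁−p₀)/p₁} ≤ PN ≤ min{1,(1−p₀)/p₁}.
  lower = (p₁ − p₀)/p₁ = 0.27404 / 0.7121 ≈ 0.3848
  upper = min{1, (1 − p₀)/p₁} = 0.56193 / 0.7121 ≈ 0.7891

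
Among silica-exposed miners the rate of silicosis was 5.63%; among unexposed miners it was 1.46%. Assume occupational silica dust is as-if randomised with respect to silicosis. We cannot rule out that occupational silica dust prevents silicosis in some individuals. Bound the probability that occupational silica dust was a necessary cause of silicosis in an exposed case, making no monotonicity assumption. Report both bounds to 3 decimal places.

p₁ = 0.0563, p₀ = 0.0146.
Under exogeneity alone the bounds on PN are max{0,(p₁−p₀)/p₁} ≤ PN ≤ min{1,(1−p₀)/p₁}.
  lower = (p₁ − p₀)/p₁ = 0.0417 / 0.0563 ≈ 0.7407
  upper = min{1, (1 − p₀)/p₁} = 0.9854 / 0.0563 ≈ 17.5027 → capped at 1

0.741 ≤ PN ≤ 1.000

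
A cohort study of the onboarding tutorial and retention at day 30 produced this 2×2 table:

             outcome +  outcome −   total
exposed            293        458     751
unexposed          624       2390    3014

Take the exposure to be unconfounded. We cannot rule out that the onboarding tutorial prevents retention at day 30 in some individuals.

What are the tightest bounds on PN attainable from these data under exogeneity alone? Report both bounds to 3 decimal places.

p₁ = P(outcome | exposed) = 293/751 = 0.39015
p₀ = P(outcome | unexposed) = 624/3014 = 0.20703
Under exogeneity alone the bounds on PN are max{0,(p₁−p₀)/p₁} ≤ PN ≤ min{1,(1−p₀)/p₁}.
  lower = (p₁ − p₀)/p₁ = 0.18311 / 0.39015 ≈ 0.4693
  upper = min{1, (1 − p₀)/p₁} = 0.79297 / 0.39015 ≈ 2.0325 → capped at 1

0.469 ≤ PN ≤ 1.000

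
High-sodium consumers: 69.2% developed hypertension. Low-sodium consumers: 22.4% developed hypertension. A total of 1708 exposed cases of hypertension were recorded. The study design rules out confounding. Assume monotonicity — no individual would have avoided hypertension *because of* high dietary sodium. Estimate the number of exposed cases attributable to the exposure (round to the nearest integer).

about 1155 cases

p₁ = 0.692, p₀ = 0.224.
PN = (p₁ − p₀)/p₁ = (0.692 − 0.224) / 0.692 ≈ 0.67630.
Attributable cases ≈ PN × (exposed cases) = 0.67630 × 1708 ≈ 1155.12.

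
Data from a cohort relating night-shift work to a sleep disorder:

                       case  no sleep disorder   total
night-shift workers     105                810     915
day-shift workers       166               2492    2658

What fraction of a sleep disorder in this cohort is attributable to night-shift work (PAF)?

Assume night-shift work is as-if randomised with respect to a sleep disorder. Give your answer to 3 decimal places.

p₁ = P(outcome | exposed) = 105/915 = 0.11475
p₀ = P(outcome | unexposed) = 166/2658 = 0.062453
Exposure prevalence π = 915/3573 = 0.25609; overall risk P(Y=1) = 0.075847.
Under exogeneity, PAF = [P(Y=1) − p₀]/P(Y=1).
PAF = (0.075847 − 0.062453) / 0.075847 ≈ 0.1766

PAF ≈ 0.177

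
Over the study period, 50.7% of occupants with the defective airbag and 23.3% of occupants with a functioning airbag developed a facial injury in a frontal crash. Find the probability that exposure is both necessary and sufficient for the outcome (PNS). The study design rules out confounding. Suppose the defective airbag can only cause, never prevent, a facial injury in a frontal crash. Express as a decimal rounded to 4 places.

PNS ≈ 0.2740

p₁ = 0.507, p₀ = 0.233.
Under exogeneity and monotonicity, PNS = p₁ − p₀.
PNS = 0.507 − 0.233 = 0.274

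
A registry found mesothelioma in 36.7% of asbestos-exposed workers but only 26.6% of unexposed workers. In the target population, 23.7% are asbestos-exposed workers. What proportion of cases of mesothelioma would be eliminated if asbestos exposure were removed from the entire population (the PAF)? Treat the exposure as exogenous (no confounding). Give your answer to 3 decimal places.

p₁ = 0.367, p₀ = 0.266.
Overall risk P(Y=1) = π·p₁ + (1−π)·p₀ = 0.237×0.367 + 0.763×0.266 = 0.28994.
Under exogeneity, PAF = [P(Y=1) − p₀] / P(Y=1).
PAF = (0.28994 − 0.266) / 0.28994 ≈ 0.0826

PAF ≈ 0.083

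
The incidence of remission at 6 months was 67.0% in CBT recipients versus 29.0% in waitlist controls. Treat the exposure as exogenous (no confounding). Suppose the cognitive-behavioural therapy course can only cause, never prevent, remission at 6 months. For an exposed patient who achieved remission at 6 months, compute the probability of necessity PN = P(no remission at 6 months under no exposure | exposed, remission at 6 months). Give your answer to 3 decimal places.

p₁ = 0.67, p₀ = 0.29.
Under exogeneity and monotonicity, PN = (p₁ − p₀) / p₁.
PN = (0.67 − 0.29) / 0.67 = 0.38 / 0.67 ≈ 0.5672

PN ≈ 0.567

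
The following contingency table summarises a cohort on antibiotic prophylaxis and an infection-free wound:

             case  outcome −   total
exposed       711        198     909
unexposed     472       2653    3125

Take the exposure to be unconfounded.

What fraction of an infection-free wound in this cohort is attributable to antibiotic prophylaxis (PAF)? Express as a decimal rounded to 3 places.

p₁ = P(outcome | exposed) = 711/909 = 0.78218
p₀ = P(outcome | unexposed) = 472/3125 = 0.15104
Exposure prevalence π = 909/4034 = 0.22533; overall risk P(Y=1) = 0.29326.
Under exogeneity, PAF = [P(Y=1) − p₀]/P(Y=1).
PAF = (0.29326 − 0.15104) / 0.29326 ≈ 0.4850

PAF ≈ 0.485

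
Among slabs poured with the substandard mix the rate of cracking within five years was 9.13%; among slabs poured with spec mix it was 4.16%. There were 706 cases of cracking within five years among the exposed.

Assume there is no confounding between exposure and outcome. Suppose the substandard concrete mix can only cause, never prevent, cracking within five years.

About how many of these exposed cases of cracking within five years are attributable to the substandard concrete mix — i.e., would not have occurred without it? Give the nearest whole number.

about 384 cases

p₁ = 0.0913, p₀ = 0.0416.
PN = (p₁ − p₀)/p₁ = (0.0913 − 0.0416) / 0.0913 ≈ 0.54436.
Attributable cases ≈ PN × (exposed cases) = 0.54436 × 706 ≈ 384.32.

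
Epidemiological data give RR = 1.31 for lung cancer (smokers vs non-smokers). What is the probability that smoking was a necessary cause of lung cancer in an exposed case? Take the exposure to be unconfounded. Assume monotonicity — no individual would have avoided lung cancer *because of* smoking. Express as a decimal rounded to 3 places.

PN ≈ 0.237

Under exogeneity and monotonicity, PN = (RR − 1) / RR = 1 − 1/RR.
PN = (1.31 − 1) / 1.31 = 0.31 / 1.31 ≈ 0.2366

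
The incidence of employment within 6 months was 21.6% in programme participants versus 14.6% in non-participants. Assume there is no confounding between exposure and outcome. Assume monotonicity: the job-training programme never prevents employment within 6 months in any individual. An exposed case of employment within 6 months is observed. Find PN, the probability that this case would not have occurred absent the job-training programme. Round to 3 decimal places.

p₁ = 0.216, p₀ = 0.146.
Under exogeneity and monotonicity, PN = (p₁ − p₀) / p₁.
PN = (0.216 − 0.146) / 0.216 = 0.07 / 0.216 ≈ 0.3241

PN ≈ 0.324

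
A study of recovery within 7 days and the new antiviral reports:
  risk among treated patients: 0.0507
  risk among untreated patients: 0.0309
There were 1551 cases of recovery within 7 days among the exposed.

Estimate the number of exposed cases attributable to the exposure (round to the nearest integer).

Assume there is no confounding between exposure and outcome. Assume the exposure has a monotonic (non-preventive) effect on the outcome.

about 606 cases

Let p₁ = 0.0507, p₀ = 0.0309.
PN = (p₁ − p₀)/p₁ = (0.0507 − 0.0309) / 0.0507 ≈ 0.39053.
Attributable cases ≈ PN × (exposed cases) = 0.39053 × 1551 ≈ 605.72.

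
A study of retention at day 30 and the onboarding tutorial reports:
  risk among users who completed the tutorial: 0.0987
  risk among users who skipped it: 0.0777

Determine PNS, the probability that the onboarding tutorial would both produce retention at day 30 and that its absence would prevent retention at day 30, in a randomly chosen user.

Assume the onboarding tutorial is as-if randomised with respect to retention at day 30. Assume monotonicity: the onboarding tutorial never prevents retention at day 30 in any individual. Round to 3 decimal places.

Let p₁ = 0.0987, p₀ = 0.0777.
Under exogeneity and monotonicity, PNS = p₁ − p₀.
PNS = 0.0987 − 0.0777 = 0.021

PNS ≈ 0.021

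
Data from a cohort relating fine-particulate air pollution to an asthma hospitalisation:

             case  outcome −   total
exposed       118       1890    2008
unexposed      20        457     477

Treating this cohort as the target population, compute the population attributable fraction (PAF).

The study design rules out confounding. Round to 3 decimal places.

PAF ≈ 0.245

p₁ = P(outcome | exposed) = 118/2008 = 0.058765
p₀ = P(outcome | unexposed) = 20/477 = 0.041929
Exposure prevalence π = 2008/2485 = 0.80805; overall risk P(Y=1) = 0.055533.
Under exogeneity, PAF = [P(Y=1) − p₀]/P(Y=1).
PAF = (0.055533 − 0.041929) / 0.055533 ≈ 0.2450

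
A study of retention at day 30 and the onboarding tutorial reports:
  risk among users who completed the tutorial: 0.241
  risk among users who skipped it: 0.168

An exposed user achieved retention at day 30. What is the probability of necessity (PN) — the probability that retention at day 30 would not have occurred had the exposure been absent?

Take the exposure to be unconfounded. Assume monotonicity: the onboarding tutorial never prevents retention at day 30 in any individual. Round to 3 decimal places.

PN ≈ 0.303

Let p₁ = 0.241, p₀ = 0.168.
Under exogeneity and monotonicity, PN = (p₁ − p₀) / p₁.
PN = (0.241 − 0.168) / 0.241 = 0.073 / 0.241 ≈ 0.3029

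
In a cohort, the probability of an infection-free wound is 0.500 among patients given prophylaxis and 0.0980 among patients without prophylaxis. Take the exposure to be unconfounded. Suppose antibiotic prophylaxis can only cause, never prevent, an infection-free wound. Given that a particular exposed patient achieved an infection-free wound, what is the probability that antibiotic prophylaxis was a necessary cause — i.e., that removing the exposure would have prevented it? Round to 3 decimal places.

PN ≈ 0.804

Let p₁ = 0.5, p₀ = 0.098.
Under exogeneity and monotonicity, PN = (p₁ − p₀) / p₁.
PN = (0.5 − 0.098) / 0.5 = 0.402 / 0.5 ≈ 0.8040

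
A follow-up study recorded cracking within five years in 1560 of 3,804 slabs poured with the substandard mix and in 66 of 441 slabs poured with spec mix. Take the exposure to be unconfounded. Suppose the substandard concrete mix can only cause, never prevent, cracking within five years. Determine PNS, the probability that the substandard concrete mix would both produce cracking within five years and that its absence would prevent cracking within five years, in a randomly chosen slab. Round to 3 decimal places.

PNS ≈ 0.260

p₁ = P(outcome | exposed) = 1560/3804 = 0.41009
p₀ = P(outcome | unexposed) = 66/441 = 0.14966
Under exogeneity and monotonicity, PNS = p₁ − p₀.
PNS = 0.41009 − 0.14966 = 0.26043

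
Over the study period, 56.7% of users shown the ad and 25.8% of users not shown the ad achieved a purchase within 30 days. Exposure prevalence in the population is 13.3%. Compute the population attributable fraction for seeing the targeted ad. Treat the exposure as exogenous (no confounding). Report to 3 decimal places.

PAF ≈ 0.137

p₁ = 0.567, p₀ = 0.258.
Overall risk P(Y=1) = π·p₁ + (1−π)·p₀ = 0.133×0.567 + 0.867×0.258 = 0.2991.
Under exogeneity, PAF = [P(Y=1) − p₀] / P(Y=1).
PAF = (0.2991 − 0.258) / 0.2991 ≈ 0.1374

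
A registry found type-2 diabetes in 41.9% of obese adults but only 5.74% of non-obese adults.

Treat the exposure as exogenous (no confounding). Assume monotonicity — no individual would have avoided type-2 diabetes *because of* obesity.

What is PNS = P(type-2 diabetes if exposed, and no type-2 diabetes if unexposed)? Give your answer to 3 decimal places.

PNS ≈ 0.362

p₁ = 0.419, p₀ = 0.0574.
Under exogeneity and monotonicity, PNS = p₁ − p₀.
PNS = 0.419 − 0.0574 = 0.3616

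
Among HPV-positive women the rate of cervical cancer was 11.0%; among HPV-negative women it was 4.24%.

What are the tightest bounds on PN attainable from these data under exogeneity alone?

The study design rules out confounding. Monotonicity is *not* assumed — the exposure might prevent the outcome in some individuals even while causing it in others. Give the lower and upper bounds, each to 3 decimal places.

0.615 ≤ PN ≤ 1.000

p₁ = 0.11, p₀ = 0.0424.
Under exogeneity alone the bounds on PN are max{0,(p₁−p₀)/p₁} ≤ PN ≤ min{1,(1−p₀)/p₁}.
  lower = (p₁ − p₀)/p₁ = 0.0676 / 0.11 ≈ 0.6145
  upper = min{1, (1 − p₀)/p₁} = 0.9576 / 0.11 ≈ 8.7055 → capped at 1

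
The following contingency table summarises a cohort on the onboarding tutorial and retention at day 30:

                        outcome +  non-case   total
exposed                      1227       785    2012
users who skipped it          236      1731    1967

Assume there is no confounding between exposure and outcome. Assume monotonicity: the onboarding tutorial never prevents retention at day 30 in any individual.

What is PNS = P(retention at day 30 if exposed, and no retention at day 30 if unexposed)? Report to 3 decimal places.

PNS ≈ 0.490

p₁ = P(outcome | exposed) = 1227/2012 = 0.60984
p₀ = P(outcome | unexposed) = 236/1967 = 0.11998
Under exogeneity and monotonicity, PNS = p₁ − p₀.
PNS = 0.60984 − 0.11998 = 0.48986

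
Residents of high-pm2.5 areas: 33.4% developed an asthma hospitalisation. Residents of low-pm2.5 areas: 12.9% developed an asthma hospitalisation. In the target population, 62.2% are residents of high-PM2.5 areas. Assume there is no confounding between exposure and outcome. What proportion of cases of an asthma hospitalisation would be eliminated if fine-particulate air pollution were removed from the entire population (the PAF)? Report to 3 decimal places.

p₁ = 0.334, p₀ = 0.129.
Overall risk P(Y=1) = π·p₁ + (1−π)·p₀ = 0.622×0.334 + 0.378×0.129 = 0.25651.
Under exogeneity, PAF = [P(Y=1) − p₀] / P(Y=1).
PAF = (0.25651 − 0.129) / 0.25651 ≈ 0.4971

PAF ≈ 0.497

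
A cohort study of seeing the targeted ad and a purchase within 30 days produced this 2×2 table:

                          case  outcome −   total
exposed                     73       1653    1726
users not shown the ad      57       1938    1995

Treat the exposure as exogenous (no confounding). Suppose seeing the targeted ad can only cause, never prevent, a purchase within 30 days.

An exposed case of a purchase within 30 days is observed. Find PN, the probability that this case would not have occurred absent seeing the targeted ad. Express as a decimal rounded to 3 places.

PN ≈ 0.324

p₁ = P(outcome | exposed) = 73/1726 = 0.042294
p₀ = P(outcome | unexposed) = 57/1995 = 0.028571
Under exogeneity and monotonicity, PN = (p₁ − p₀)/p₁.
PN = (0.042294 − 0.028571) / 0.042294 ≈ 0.3245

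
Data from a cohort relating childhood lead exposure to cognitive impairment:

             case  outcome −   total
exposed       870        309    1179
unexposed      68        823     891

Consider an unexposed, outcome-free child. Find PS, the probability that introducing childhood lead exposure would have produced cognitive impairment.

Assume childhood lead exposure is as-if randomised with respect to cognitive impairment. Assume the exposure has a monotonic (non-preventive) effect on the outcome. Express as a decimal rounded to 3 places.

PS ≈ 0.716

p₁ = P(outcome | exposed) = 870/1179 = 0.73791
p₀ = P(outcome | unexposed) = 68/891 = 0.076319
Under exogeneity and monotonicity, PS = (p₁ − p₀)/(1 − p₀).
PS = (0.73791 − 0.076319) / 0.92368 ≈ 0.7163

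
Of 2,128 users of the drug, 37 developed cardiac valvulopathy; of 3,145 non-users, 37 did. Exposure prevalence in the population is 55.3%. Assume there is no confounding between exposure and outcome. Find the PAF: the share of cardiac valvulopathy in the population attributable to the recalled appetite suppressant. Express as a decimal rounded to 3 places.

p₁ = P(outcome | exposed) = 37/2128 = 0.017387
p₀ = P(outcome | unexposed) = 37/3145 = 0.011765
Overall risk P(Y=1) = π·p₁ + (1−π)·p₀ = 0.553×0.017387 + 0.447×0.011765 = 0.014874.
Under exogeneity, PAF = [P(Y=1) − p₀] / P(Y=1).
PAF = (0.014874 − 0.011765) / 0.014874 ≈ 0.2090

PAF ≈ 0.209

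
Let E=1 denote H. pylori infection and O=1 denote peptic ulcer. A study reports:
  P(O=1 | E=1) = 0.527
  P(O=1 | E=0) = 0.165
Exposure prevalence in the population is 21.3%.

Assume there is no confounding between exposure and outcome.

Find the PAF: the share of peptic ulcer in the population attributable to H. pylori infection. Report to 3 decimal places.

Let p₁ = 0.527, p₀ = 0.165.
Overall risk P(Y=1) = π·p₁ + (1−π)·p₀ = 0.213×0.527 + 0.787×0.165 = 0.24211.
Under exogeneity, PAF = [P(Y=1) − p₀] / P(Y=1).
PAF = (0.24211 − 0.165) / 0.24211 ≈ 0.3185

PAF ≈ 0.318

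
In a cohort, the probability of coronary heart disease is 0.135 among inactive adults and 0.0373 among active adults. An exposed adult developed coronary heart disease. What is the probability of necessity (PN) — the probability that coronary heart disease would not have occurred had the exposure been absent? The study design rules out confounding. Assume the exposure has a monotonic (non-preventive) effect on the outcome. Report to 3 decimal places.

Let p₁ = 0.135, p₀ = 0.0373.
Under exogeneity and monotonicity, PN = (p₁ − p₀) / p₁.
PN = (0.135 − 0.0373) / 0.135 = 0.0977 / 0.135 ≈ 0.7237

PN ≈ 0.724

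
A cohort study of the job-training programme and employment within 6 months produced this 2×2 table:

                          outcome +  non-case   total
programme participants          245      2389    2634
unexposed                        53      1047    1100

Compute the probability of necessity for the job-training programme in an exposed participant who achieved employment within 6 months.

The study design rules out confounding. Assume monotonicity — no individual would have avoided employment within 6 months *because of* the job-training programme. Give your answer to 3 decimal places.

p₁ = P(outcome | exposed) = 245/2634 = 0.093014
p₀ = P(outcome | unexposed) = 53/1100 = 0.048182
Under exogeneity and monotonicity, PN = (p₁ − p₀)/p₁.
PN = (0.093014 − 0.048182) / 0.093014 ≈ 0.4820

PN ≈ 0.482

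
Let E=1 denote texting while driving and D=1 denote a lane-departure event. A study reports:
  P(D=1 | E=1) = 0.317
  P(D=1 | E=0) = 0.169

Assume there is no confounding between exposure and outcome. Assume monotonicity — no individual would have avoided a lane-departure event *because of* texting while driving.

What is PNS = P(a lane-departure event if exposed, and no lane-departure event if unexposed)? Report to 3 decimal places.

PNS ≈ 0.148

Let p₁ = 0.317, p₀ = 0.169.
Under exogeneity and monotonicity, PNS = p₁ − p₀.
PNS = 0.317 − 0.169 = 0.148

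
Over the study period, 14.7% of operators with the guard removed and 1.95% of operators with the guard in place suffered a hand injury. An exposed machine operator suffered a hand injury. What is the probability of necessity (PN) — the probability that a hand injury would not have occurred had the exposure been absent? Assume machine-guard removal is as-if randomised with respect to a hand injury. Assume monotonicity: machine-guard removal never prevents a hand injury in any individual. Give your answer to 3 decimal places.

PN ≈ 0.867

p₁ = 0.147, p₀ = 0.0195.
Under exogeneity and monotonicity, PN = (p₁ − p₀) / p₁.
PN = (0.147 − 0.0195) / 0.147 = 0.1275 / 0.147 ≈ 0.8673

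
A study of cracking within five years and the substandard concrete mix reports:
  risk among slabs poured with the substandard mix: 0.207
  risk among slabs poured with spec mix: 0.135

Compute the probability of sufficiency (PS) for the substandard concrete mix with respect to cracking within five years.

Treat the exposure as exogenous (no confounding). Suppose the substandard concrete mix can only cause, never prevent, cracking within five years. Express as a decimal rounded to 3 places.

PS ≈ 0.083

Let p₁ = 0.207, p₀ = 0.135.
Under exogeneity and monotonicity, PS = (p₁ − p₀) / (1 − p₀).
PS = (0.207 − 0.135) / (1 − 0.135) = 0.072 / 0.865 ≈ 0.0832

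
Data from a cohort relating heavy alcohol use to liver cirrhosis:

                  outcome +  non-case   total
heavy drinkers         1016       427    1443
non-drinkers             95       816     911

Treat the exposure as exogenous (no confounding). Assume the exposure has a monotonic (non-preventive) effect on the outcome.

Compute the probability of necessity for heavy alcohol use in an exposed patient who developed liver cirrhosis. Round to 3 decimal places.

PN ≈ 0.852

p₁ = P(outcome | exposed) = 1016/1443 = 0.70409
p₀ = P(outcome | unexposed) = 95/911 = 0.10428
Under exogeneity and monotonicity, PN = (p₁ − p₀) / p₁.
PN = (0.70409 − 0.10428) / 0.70409 = 0.59981 / 0.70409 ≈ 0.8519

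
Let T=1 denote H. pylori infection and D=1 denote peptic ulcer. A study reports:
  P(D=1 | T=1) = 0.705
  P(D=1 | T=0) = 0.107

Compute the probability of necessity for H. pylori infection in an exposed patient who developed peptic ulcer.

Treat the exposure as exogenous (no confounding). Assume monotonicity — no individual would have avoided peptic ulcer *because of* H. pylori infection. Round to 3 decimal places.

Let p₁ = 0.705, p₀ = 0.107.
Under exogeneity and monotonicity, PN = (p₁ − p₀) / p₁.
PN = (0.705 − 0.107) / 0.705 = 0.598 / 0.705 ≈ 0.8482

PN ≈ 0.848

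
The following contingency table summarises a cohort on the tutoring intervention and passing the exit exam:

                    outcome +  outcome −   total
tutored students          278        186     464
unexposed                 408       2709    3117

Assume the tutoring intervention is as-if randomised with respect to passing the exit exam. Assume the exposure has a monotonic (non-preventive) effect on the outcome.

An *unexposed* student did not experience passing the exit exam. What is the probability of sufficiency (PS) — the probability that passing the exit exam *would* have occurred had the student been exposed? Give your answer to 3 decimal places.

PS ≈ 0.539

p₁ = P(outcome | exposed) = 278/464 = 0.59914
p₀ = P(outcome | unexposed) = 408/3117 = 0.1309
Under exogeneity and monotonicity, PS = (p₁ − p₀) / (1 − p₀).
PS = (0.59914 − 0.1309) / (1 − 0.1309) = 0.46824 / 0.8691 ≈ 0.5388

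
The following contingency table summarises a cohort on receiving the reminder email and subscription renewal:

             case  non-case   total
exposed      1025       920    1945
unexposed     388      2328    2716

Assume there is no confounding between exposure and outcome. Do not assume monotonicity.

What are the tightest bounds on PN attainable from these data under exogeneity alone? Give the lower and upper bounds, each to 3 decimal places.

p₁ = P(outcome | exposed) = 1025/1945 = 0.52699
p₀ = P(outcome | unexposed) = 388/2716 = 0.14286
Under exogeneity alone the bounds on PN are max{0,(p₁−p₀)/p₁} ≤ PN ≤ min{1,(1−p₀)/p₁}.
  lower = (p₁ − p₀)/p₁ = 0.38414 / 0.52699 ≈ 0.7289
  upper = min{1, (1 − p₀)/p₁} = 0.85714 / 0.52699 ≈ 1.6265 → capped at 1

0.729 ≤ PN ≤ 1.000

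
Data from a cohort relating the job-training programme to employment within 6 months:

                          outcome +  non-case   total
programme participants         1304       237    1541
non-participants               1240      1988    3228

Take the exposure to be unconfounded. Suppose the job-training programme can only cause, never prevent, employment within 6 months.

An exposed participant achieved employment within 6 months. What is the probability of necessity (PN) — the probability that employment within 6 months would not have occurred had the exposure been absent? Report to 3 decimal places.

PN ≈ 0.546

p₁ = P(outcome | exposed) = 1304/1541 = 0.8462
p₀ = P(outcome | unexposed) = 1240/3228 = 0.38414
Under exogeneity and monotonicity, PN = (p₁ − p₀) / p₁.
PN = (0.8462 − 0.38414) / 0.8462 = 0.46206 / 0.8462 ≈ 0.5460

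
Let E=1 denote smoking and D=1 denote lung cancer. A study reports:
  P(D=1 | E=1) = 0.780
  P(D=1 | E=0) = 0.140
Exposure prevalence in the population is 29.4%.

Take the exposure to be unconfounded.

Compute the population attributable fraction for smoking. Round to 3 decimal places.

PAF ≈ 0.573

Let p₁ = 0.78, p₀ = 0.14.
Overall risk P(Y=1) = π·p₁ + (1−π)·p₀ = 0.294×0.78 + 0.706×0.14 = 0.32816.
Under exogeneity, PAF = [P(Y=1) − p₀] / P(Y=1).
PAF = (0.32816 − 0.14) / 0.32816 ≈ 0.5734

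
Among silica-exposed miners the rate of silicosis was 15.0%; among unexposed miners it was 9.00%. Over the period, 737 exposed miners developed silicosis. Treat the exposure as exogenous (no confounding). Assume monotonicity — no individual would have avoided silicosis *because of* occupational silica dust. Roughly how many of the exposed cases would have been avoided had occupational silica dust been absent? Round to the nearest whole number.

p₁ = 0.15, p₀ = 0.09.
PN = (p₁ − p₀)/p₁ = (0.15 − 0.09) / 0.15 ≈ 0.40000.
Attributable cases ≈ PN × (exposed cases) = 0.40000 × 737 ≈ 294.80.

about 295 cases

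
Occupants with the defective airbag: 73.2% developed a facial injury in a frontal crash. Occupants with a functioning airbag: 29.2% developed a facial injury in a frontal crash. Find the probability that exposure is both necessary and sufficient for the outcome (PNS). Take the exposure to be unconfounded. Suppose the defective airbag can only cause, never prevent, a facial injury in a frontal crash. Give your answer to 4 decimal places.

PNS ≈ 0.4400

p₁ = 0.732, p₀ = 0.292.
Under exogeneity and monotonicity, PNS = p₁ − p₀.
PNS = 0.732 − 0.292 = 0.44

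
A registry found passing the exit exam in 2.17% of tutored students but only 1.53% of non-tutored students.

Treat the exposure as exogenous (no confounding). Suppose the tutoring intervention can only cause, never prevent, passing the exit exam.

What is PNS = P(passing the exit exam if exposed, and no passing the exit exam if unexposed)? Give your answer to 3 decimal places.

p₁ = 0.0217, p₀ = 0.0153.
Under exogeneity and monotonicity, PNS = p₁ − p₀.
PNS = 0.0217 − 0.0153 = 0.0064

PNS ≈ 0.006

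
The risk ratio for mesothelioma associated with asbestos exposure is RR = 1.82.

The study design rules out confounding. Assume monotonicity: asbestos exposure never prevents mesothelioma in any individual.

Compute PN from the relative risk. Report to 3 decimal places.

Under exogeneity and monotonicity, PN = (RR − 1) / RR = 1 − 1/RR.
PN = (1.82 − 1) / 1.82 = 0.82 / 1.82 ≈ 0.4505

PN ≈ 0.451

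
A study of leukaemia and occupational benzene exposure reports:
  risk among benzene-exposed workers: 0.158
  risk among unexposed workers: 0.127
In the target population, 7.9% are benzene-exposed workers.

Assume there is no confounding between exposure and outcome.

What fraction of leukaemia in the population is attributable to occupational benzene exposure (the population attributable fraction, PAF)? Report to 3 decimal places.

PAF ≈ 0.019

Let p₁ = 0.158, p₀ = 0.127.
Overall risk P(Y=1) = π·p₁ + (1−π)·p₀ = 0.079×0.158 + 0.921×0.127 = 0.12945.
Under exogeneity, PAF = [P(Y=1) − p₀] / P(Y=1).
PAF = (0.12945 − 0.127) / 0.12945 ≈ 0.0189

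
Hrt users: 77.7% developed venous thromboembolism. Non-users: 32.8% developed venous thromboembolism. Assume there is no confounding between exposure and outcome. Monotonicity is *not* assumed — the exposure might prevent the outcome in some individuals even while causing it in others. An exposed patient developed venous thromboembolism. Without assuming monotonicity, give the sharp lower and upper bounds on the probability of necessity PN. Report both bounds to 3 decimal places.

p₁ = 0.777, p₀ = 0.328.
Under exogeneity alone the bounds on PN are max{0,(p₁−p₀)/p₁} ≤ PN ≤ min{1,(1−p₀)/p₁}.
  lower = (p₁ − p₀)/p₁ = 0.449 / 0.777 ≈ 0.5779
  upper = min{1, (1 − p₀)/p₁} = 0.672 / 0.777 ≈ 0.8649

0.578 ≤ PN ≤ 0.865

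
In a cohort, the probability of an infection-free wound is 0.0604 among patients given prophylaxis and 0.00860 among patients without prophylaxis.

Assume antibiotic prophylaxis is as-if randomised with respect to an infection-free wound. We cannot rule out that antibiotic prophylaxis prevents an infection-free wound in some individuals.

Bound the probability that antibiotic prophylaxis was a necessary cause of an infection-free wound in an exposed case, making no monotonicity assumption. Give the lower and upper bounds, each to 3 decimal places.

0.858 ≤ PN ≤ 1.000

Let p₁ = 0.0604, p₀ = 0.0086.
Under exogeneity alone the bounds on PN are max{0,(p₁−p₀)/p₁} ≤ PN ≤ min{1,(1−p₀)/p₁}.
  lower = (p₁ − p₀)/p₁ = 0.0518 / 0.0604 ≈ 0.8576
  upper = min{1, (1 − p₀)/p₁} = 0.9914 / 0.0604 ≈ 16.4139 → capped at 1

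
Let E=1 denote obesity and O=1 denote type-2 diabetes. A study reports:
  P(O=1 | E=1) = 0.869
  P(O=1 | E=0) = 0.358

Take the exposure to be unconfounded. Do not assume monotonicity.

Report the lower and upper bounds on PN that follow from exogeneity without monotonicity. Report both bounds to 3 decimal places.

Let p₁ = 0.869, p₀ = 0.358.
Under exogeneity alone the bounds on PN are max{0,(p₁−p₀)/p₁} ≤ PN ≤ min{1,(1−p₀)/p₁}.
  lower = (p₁ − p₀)/p₁ = 0.511 / 0.869 ≈ 0.5880
  upper = min{1, (1 − p₀)/p₁} = 0.642 / 0.869 ≈ 0.7388

0.588 ≤ PN ≤ 0.739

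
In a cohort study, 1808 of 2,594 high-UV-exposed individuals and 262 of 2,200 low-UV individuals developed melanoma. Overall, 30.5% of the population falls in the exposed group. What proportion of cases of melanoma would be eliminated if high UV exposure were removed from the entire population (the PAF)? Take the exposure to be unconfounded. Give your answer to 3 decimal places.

p₁ = P(outcome | exposed) = 1808/2594 = 0.69699
p₀ = P(outcome | unexposed) = 262/2200 = 0.11909
Overall risk P(Y=1) = π·p₁ + (1−π)·p₀ = 0.305×0.69699 + 0.695×0.11909 = 0.29535.
Under exogeneity, PAF = [P(Y=1) − p₀] / P(Y=1).
PAF = (0.29535 − 0.11909) / 0.29535 ≈ 0.5968

PAF ≈ 0.597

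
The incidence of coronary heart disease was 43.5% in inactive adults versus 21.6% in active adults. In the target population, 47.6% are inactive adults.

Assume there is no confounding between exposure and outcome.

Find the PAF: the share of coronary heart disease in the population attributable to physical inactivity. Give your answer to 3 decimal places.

p₁ = 0.435, p₀ = 0.216.
Overall risk P(Y=1) = π·p₁ + (1−π)·p₀ = 0.476×0.435 + 0.524×0.216 = 0.32024.
Under exogeneity, PAF = [P(Y=1) − p₀] / P(Y=1).
PAF = (0.32024 − 0.216) / 0.32024 ≈ 0.3255

PAF ≈ 0.326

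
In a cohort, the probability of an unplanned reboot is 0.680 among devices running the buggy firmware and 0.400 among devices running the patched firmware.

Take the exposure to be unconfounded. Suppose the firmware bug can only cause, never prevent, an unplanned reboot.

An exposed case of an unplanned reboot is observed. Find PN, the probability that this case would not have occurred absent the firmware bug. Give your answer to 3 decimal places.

PN ≈ 0.412

Let p₁ = 0.68, p₀ = 0.4.
Under exogeneity and monotonicity, PN = (p₁ − p₀) / p₁.
PN = (0.68 − 0.4) / 0.68 = 0.28 / 0.68 ≈ 0.4118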